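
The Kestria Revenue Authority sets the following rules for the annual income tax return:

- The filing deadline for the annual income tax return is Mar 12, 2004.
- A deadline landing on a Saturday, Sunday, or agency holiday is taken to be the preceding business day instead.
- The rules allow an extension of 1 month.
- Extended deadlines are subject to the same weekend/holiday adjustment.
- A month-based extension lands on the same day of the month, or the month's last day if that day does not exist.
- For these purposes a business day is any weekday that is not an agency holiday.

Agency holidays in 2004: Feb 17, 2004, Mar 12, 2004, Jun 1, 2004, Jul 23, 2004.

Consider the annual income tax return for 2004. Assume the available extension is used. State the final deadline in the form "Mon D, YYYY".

Apr 9, 2004

The stated deadline is Mar 12, 2004.
Mar 12, 2004 is a listed holiday, so it moves to the preceding business day, Mar 11, 2004 (Thursday).
The 1 month extension carries Mar 11, 2004 to Apr 11, 2004.
Apr 11, 2004 falls on a Sunday. Rolling to the preceding business day gives Apr 9, 2004, a Friday.
Final deadline: Apr 9, 2004.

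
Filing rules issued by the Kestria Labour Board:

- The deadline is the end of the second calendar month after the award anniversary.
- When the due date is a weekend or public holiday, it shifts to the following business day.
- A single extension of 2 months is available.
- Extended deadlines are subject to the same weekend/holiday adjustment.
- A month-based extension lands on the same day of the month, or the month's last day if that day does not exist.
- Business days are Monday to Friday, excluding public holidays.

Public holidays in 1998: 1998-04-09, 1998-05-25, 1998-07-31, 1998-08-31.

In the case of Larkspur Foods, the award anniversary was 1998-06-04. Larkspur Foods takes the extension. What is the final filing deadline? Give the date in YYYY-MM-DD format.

2 months after 1998-06-04 is August 1998; that month ends on 1998-08-31.
1998-08-31 is a listed holiday; the next business day is 1998-09-01 (Tuesday).
Applying the 2 months extension: 2 months after 1998-09-01 is 1998-11-01.
1998-11-01 falls on a Sunday. Rolling to the next business day gives 1998-11-02, a Monday.
Deadline: 1998-11-02.

1998-11-02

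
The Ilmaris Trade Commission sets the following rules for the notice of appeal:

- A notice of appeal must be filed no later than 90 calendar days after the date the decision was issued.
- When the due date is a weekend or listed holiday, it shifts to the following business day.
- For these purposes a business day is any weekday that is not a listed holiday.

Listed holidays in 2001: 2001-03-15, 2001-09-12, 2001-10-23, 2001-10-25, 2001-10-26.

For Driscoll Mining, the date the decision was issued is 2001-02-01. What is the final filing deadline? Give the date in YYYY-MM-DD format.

Trigger date 2001-02-01 + 90 calendar days = 2001-05-02.
2001-05-02 (Wednesday) is already a business day.
So the filing is due 2001-05-02.

2001-05-02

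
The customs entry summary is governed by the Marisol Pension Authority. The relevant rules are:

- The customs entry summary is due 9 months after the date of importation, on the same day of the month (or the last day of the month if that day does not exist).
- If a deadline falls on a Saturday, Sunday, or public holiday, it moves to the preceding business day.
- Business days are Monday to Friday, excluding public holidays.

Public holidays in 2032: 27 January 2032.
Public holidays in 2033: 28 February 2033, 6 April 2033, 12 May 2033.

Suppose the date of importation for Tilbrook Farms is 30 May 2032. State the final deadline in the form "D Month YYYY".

25 February 2033

9 months from 30 May 2032 is 28 February 2033 (day 30 does not exist in February, so the month's last day is used).
28 February 2033 falls on a listed holiday. Rolling to the preceding business day gives 25 February 2033, a Friday.
Deadline: 25 February 2033.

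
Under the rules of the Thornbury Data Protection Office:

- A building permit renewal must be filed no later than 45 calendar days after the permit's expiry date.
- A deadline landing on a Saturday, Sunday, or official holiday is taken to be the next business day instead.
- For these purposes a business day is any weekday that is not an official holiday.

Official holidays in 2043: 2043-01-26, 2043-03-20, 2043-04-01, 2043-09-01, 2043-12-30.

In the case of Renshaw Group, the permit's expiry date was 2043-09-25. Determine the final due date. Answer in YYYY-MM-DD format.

Trigger date 2043-09-25 + 45 calendar days = 2043-11-09.
2043-11-09 falls on a Monday, which is a business day, so no adjustment is needed.
The final due date is 2043-11-09.

2043-11-09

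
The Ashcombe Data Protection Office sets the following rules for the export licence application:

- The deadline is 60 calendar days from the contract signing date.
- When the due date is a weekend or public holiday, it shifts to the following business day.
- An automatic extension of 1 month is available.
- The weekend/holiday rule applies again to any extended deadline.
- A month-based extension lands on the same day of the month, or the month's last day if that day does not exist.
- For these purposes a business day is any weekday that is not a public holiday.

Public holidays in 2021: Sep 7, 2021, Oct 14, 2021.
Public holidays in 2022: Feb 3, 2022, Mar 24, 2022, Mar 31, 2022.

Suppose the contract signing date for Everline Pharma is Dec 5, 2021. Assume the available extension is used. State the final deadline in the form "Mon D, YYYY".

Mar 4, 2022

From Dec 5, 2021, 60 calendar days later is Feb 3, 2022.
Feb 3, 2022 is a listed holiday, so it moves to the next business day, Feb 4, 2022 (Friday).
Add 1 month to Feb 4, 2022: Mar 4, 2022.
Mar 4, 2022 falls on a Friday, which is a business day, so no adjustment is needed.
The final due date is Mar 4, 2022.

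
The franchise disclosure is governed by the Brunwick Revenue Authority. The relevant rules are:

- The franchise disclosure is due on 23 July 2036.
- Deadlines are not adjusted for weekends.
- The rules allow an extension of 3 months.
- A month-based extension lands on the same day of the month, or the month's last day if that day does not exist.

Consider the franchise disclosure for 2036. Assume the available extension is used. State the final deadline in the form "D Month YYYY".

23 October 2036

Start from the fixed due date, 23 July 2036.
23 July 2036 falls on a Wednesday. The rules make no weekend/holiday allowance, so it remains 23 July 2036.
Applying the 3 months extension: 3 months after 23 July 2036 is 23 October 2036.
23 October 2036 falls on a Thursday. The rules make no weekend/holiday allowance, so it remains 23 October 2036.
The final due date is 23 October 2036.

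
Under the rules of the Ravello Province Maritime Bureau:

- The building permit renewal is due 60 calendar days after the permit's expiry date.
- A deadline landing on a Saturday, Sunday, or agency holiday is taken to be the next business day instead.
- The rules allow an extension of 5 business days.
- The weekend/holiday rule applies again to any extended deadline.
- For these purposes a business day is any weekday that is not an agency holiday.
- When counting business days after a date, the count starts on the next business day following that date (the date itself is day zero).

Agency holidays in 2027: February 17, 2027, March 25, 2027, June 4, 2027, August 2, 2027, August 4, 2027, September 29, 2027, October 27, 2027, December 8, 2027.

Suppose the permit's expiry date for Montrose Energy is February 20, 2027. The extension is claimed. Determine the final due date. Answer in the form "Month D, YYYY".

April 28, 2027

Adding 60 calendar days to February 20, 2027 gives April 21, 2027.
Since April 21, 2027 is a Wednesday and not a holiday, the date is unchanged.
Applying the 5-business-day extension: 5 business days after April 21, 2027 is April 28, 2027.
April 28, 2027 falls on a Wednesday, which is a business day, so no adjustment is needed.
Final deadline: April 28, 2027.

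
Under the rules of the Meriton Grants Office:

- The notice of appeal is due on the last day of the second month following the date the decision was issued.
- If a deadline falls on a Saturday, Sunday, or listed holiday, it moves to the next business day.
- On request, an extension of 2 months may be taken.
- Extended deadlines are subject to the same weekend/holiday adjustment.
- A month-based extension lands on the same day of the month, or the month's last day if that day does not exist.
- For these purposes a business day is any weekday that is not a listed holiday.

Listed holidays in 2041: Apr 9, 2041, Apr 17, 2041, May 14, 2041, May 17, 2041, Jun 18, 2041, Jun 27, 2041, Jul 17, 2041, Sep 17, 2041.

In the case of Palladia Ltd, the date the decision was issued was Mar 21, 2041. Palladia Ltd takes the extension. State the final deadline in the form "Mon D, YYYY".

The second month after Mar 21, 2041 is May 2041, whose last day is May 31, 2041.
May 31, 2041 (Friday) is already a business day.
Applying the 2 months extension: 2 months after May 31, 2041 is Jul 31, 2041.
Jul 31, 2041 (Wednesday) is already a business day.
So the filing is due Jul 31, 2041.

Jul 31, 2041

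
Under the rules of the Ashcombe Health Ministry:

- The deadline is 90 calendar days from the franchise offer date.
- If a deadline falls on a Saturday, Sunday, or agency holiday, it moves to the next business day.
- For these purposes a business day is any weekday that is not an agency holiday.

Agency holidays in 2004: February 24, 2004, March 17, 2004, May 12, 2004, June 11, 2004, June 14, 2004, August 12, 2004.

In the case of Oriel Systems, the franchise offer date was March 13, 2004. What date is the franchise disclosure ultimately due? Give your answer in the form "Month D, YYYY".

90 calendar days after March 13, 2004 is June 11, 2004.
Because June 11, 2004 is a listed holiday, the deadline becomes June 15, 2004 (Tuesday).
Deadline: June 15, 2004.

June 15, 2004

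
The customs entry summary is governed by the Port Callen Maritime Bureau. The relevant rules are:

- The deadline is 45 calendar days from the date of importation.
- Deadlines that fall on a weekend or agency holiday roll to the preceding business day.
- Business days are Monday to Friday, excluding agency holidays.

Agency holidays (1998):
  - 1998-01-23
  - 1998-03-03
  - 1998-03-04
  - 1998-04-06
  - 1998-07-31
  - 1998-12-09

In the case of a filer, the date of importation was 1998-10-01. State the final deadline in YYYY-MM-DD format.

1998-11-13

From 1998-10-01, 45 calendar days later is 1998-11-15.
Because 1998-11-15 is a Sunday, the deadline becomes 1998-11-13 (Friday).
Deadline: 1998-11-13.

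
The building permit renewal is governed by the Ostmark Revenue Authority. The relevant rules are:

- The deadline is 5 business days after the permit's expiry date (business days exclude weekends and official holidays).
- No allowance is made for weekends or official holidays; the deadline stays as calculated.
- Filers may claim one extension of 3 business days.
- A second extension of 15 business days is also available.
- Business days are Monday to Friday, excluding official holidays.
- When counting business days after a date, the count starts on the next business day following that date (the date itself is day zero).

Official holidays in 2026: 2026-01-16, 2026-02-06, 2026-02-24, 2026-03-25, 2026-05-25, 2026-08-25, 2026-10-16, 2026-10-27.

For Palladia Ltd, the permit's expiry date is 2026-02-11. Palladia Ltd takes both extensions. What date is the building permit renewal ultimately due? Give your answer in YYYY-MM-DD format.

2026-03-17

Counting 5 business days after 2026-02-11 (skipping weekends and listed holidays) reaches 2026-02-18.
2026-02-18 is a Wednesday; no weekend or holiday adjustment applies.
Counting 3 further business days from 2026-02-18 reaches 2026-02-23.
2026-02-23 falls on a Monday. The rules make no weekend/holiday allowance, so it remains 2026-02-23.
Applying the 15-business-day extension: 15 business days after 2026-02-23 is 2026-03-17.
2026-03-17 falls on a Tuesday. The rules make no weekend/holiday allowance, so it remains 2026-03-17.
Final deadline: 2026-03-17.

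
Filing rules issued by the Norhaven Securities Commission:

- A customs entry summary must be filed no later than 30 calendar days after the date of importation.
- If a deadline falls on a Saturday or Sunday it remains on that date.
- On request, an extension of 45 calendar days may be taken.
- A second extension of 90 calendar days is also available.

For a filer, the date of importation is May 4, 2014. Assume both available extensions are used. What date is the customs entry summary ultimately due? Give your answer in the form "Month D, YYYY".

October 16, 2014

30 calendar days after May 4, 2014 is June 3, 2014.
No adjustment is made for weekends or holidays, so June 3, 2014 stands.
Applying the 45-calendar-day extension: June 3, 2014 + 45 days = July 18, 2014.
No adjustment is made for weekends or holidays, so July 18, 2014 stands.
Add the 90 calendar-day extension to July 18, 2014: October 16, 2014.
October 16, 2014 is a Thursday; no weekend or holiday adjustment applies.
Final deadline: October 16, 2014.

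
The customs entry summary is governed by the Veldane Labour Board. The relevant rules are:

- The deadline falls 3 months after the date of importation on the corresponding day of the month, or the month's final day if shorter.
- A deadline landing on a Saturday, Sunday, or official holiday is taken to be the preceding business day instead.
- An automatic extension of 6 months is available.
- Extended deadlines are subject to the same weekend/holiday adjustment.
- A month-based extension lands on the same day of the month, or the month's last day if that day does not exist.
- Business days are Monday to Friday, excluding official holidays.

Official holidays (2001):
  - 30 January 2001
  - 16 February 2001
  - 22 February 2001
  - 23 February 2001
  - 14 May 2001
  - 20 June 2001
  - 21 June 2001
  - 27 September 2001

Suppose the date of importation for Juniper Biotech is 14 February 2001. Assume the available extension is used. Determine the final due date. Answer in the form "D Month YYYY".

9 November 2001

3 months after 14 February 2001, on the same day of the month, is 14 May 2001.
Because 14 May 2001 is a listed holiday, the deadline becomes 11 May 2001 (Friday).
Add 6 months to 11 May 2001: 11 November 2001.
11 November 2001 is a Sunday; the preceding business day is 9 November 2001 (Friday).
Deadline: 9 November 2001.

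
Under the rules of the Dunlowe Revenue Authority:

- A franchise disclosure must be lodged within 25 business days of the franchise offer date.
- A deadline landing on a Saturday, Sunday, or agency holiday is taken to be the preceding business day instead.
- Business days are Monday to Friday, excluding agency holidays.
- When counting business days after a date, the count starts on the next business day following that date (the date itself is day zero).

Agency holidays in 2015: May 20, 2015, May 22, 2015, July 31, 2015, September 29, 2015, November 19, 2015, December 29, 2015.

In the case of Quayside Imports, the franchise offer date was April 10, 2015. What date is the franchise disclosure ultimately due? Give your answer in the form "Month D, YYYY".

Starting the day after April 10, 2015 and counting 25 business days lands on May 15, 2015.
May 15, 2015 falls on a Friday, which is a business day, so no adjustment is needed.
The final due date is May 15, 2015.

May 15, 2015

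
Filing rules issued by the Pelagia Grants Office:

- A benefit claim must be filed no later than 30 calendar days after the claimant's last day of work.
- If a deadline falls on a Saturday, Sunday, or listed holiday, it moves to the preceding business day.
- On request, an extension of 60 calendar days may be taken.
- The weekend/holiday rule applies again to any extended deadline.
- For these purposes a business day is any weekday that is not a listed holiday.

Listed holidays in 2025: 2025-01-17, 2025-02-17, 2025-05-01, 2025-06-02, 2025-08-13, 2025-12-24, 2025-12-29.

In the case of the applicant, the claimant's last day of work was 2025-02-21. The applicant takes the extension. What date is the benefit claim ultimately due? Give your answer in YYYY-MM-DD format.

2025-05-20

Adding 30 calendar days to 2025-02-21 gives 2025-03-23.
2025-03-23 falls on a Sunday. Rolling to the preceding business day gives 2025-03-21, a Friday.
Applying the 60-calendar-day extension: 2025-03-21 + 60 days = 2025-05-20.
Since 2025-05-20 is a Tuesday and not a holiday, the date is unchanged.
So the filing is due 2025-05-20.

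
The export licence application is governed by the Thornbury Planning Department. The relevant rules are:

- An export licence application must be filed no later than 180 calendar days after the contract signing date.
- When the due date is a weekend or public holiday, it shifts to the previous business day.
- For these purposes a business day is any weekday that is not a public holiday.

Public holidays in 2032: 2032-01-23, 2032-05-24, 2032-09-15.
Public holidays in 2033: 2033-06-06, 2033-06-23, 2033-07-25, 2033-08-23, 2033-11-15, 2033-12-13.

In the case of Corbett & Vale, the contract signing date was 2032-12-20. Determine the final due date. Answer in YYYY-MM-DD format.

2033-06-17

Adding 180 calendar days to 2032-12-20 gives 2033-06-18.
Because 2033-06-18 is a Saturday, the deadline becomes 2033-06-17 (Friday).
The final due date is 2033-06-17.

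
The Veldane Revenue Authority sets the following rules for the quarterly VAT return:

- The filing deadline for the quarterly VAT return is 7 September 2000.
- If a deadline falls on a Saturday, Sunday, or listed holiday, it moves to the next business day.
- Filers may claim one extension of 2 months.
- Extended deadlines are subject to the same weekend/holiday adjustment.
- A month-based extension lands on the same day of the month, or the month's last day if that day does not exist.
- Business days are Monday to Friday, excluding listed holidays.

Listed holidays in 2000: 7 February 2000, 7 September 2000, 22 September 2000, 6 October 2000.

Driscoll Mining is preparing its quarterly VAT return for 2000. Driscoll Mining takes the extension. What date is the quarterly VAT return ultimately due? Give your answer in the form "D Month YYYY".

The stated deadline is 7 September 2000.
7 September 2000 falls on a listed holiday. Rolling to the next business day gives 8 September 2000, a Friday.
The 2 months extension carries 8 September 2000 to 8 November 2000.
8 November 2000 falls on a Wednesday, which is a business day, so no adjustment is needed.
Deadline: 8 November 2000.

8 November 2000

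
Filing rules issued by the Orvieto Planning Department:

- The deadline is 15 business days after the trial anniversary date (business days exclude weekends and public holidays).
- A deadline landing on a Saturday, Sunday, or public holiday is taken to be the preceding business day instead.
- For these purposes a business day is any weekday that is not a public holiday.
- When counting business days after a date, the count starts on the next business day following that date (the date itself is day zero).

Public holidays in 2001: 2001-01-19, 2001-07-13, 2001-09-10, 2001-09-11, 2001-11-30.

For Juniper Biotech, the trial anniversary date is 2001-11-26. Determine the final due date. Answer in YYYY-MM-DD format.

Starting the day after 2001-11-26 and counting 15 business days lands on 2001-12-18.
2001-12-18 falls on a Tuesday, which is a business day, so no adjustment is needed.
So the filing is due 2001-12-18.

2001-12-18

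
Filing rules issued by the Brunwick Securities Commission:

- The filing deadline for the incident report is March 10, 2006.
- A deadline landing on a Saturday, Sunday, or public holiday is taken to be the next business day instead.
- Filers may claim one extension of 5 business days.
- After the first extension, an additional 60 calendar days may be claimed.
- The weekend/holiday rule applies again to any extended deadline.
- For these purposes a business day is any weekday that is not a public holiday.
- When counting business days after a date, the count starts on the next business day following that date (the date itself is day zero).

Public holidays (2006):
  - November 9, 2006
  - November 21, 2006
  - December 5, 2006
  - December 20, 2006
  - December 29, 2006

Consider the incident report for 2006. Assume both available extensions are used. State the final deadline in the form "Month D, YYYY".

May 16, 2006

Start from the fixed due date, March 10, 2006.
March 10, 2006 is a Friday and not a listed holiday, so it stands.
The 5-business-day extension runs from March 10, 2006 to March 17, 2006.
March 17, 2006 falls on a Friday, which is a business day, so no adjustment is needed.
With the 60-day extension, March 17, 2006 becomes May 16, 2006.
May 16, 2006 falls on a Tuesday, which is a business day, so no adjustment is needed.
Final deadline: May 16, 2006.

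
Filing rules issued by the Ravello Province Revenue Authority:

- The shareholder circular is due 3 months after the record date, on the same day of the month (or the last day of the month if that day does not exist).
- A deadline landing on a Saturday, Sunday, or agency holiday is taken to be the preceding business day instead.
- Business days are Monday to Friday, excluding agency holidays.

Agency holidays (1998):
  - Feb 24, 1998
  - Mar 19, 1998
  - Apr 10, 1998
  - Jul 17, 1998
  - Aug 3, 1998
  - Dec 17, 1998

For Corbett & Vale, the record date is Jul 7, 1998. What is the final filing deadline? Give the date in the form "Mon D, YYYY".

3 months after Jul 7, 1998, on the same day of the month, is Oct 7, 1998.
Oct 7, 1998 (Wednesday) is already a business day.
Deadline: Oct 7, 1998.

Oct 7, 1998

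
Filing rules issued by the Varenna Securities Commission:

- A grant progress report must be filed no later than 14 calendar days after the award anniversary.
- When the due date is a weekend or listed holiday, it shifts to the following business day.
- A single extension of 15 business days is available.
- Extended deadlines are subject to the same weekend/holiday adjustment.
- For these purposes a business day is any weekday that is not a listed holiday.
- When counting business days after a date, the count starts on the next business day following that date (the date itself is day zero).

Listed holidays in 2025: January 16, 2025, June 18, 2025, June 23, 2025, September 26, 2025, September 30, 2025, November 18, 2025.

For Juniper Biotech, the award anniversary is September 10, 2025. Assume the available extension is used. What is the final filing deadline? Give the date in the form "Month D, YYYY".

October 17, 2025

Adding 14 calendar days to September 10, 2025 gives September 24, 2025.
September 24, 2025 falls on a Wednesday, which is a business day, so no adjustment is needed.
The 15-business-day extension runs from September 24, 2025 to October 17, 2025.
Since October 17, 2025 is a Friday and not a holiday, the date is unchanged.
The final due date is October 17, 2025.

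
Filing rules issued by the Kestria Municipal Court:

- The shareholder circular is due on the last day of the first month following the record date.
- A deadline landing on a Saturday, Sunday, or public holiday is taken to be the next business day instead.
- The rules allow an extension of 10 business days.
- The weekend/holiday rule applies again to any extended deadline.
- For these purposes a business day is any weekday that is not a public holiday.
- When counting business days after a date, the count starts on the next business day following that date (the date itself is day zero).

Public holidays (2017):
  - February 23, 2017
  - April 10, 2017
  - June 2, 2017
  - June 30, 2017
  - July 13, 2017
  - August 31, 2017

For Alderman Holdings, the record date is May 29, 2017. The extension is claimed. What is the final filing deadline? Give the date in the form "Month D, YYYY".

July 18, 2017

The first month after May 29, 2017 is June 2017, whose last day is June 30, 2017.
Because June 30, 2017 is a listed holiday, the deadline becomes July 3, 2017 (Monday).
The 10-business-day extension runs from July 3, 2017 to July 18, 2017.
July 18, 2017 falls on a Tuesday, which is a business day, so no adjustment is needed.
Final deadline: July 18, 2017.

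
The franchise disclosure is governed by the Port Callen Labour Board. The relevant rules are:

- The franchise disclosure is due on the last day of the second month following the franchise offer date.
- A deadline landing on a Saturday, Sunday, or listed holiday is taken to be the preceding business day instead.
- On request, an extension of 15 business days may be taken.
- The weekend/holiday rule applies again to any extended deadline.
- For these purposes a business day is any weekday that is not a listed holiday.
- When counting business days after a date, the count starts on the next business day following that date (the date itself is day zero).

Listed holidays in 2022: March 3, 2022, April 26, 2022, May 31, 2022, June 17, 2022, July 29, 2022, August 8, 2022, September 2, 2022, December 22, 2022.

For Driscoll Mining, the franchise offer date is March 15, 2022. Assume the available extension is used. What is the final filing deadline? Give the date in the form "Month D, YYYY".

The second month after March 15, 2022 is May 2022, whose last day is May 31, 2022.
May 31, 2022 is a listed holiday, so it moves to the preceding business day, May 30, 2022 (Monday).
Applying the 15-business-day extension: 15 business days after May 30, 2022 is June 22, 2022.
June 22, 2022 is a Wednesday and not a listed holiday, so it stands.
So the filing is due June 22, 2022.

June 22, 2022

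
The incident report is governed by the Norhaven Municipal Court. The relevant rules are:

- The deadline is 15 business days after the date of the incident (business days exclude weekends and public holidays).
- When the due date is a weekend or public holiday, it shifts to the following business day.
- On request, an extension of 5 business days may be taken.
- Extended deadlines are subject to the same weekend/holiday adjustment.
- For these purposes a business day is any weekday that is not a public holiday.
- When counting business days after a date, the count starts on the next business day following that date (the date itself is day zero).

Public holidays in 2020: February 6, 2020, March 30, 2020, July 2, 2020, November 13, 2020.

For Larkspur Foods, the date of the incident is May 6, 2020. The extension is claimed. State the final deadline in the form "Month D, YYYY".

15 business days after May 6, 2020, excluding weekends and holidays, is May 27, 2020.
Since May 27, 2020 is a Wednesday and not a holiday, the date is unchanged.
The 5-business-day extension runs from May 27, 2020 to June 3, 2020.
Since June 3, 2020 is a Wednesday and not a holiday, the date is unchanged.
Final deadline: June 3, 2020.

June 3, 2020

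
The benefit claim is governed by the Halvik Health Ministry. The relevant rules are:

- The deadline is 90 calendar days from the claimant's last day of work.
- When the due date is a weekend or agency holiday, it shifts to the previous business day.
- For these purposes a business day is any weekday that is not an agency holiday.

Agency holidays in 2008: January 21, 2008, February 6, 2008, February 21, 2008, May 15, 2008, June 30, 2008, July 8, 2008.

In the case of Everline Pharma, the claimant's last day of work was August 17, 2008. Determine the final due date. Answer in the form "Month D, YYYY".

From August 17, 2008, 90 calendar days later is November 15, 2008.
November 15, 2008 falls on a Saturday. Rolling to the preceding business day gives November 14, 2008, a Friday.
The final due date is November 14, 2008.

November 14, 2008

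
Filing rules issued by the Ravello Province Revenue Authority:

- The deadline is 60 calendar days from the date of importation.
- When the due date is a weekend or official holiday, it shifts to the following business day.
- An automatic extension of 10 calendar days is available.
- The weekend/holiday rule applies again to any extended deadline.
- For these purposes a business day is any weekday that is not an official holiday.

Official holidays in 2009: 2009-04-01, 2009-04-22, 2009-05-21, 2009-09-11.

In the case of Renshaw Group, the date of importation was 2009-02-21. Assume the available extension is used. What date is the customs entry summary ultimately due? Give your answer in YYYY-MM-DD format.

2009-05-04

60 calendar days after 2009-02-21 is 2009-04-22.
Because 2009-04-22 is a listed holiday, the deadline becomes 2009-04-23 (Thursday).
Add the 10 calendar-day extension to 2009-04-23: 2009-05-03.
2009-05-03 is a Sunday, so it moves to the next business day, 2009-05-04 (Monday).
Deadline: 2009-05-04.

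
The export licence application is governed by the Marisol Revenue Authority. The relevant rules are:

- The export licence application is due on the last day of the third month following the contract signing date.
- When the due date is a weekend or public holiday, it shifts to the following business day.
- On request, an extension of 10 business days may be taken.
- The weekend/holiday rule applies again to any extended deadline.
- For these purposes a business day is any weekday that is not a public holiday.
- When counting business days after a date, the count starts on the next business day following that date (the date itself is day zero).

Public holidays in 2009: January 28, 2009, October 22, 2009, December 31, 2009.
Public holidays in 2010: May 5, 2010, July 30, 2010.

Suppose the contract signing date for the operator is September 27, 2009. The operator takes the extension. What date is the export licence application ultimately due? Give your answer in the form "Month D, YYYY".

3 months after September 27, 2009 falls in December 2009; the last day of that month is December 31, 2009.
December 31, 2009 is a listed holiday; the next business day is January 1, 2010 (Friday).
Applying the 10-business-day extension: 10 business days after January 1, 2010 is January 15, 2010.
January 15, 2010 (Friday) is already a business day.
So the filing is due January 15, 2010.

January 15, 2010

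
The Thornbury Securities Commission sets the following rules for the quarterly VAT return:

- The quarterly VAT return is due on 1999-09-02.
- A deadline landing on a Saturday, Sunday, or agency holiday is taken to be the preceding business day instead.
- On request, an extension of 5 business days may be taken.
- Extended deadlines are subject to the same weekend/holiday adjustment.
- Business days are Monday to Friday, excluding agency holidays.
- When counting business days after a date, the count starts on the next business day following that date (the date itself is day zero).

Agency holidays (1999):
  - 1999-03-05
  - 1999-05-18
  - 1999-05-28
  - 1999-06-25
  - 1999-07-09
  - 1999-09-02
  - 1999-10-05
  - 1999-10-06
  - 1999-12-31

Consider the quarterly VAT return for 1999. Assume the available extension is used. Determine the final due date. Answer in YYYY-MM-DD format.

1999-09-09

The stated deadline is 1999-09-02.
1999-09-02 is a listed holiday, so it moves to the preceding business day, 1999-09-01 (Wednesday).
Counting 5 further business days from 1999-09-01 reaches 1999-09-09.
1999-09-09 falls on a Thursday, which is a business day, so no adjustment is needed.
So the filing is due 1999-09-09.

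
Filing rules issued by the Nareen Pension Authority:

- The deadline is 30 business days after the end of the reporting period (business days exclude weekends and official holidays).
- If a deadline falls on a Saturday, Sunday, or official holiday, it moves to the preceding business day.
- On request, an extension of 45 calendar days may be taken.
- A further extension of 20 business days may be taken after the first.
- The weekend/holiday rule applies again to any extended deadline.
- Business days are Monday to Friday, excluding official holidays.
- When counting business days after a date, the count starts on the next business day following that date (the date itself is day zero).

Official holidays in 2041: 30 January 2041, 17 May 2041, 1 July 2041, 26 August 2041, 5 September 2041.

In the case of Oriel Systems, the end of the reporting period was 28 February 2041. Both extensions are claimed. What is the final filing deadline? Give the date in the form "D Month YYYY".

Starting the day after 28 February 2041 and counting 30 business days lands on 11 April 2041.
Since 11 April 2041 is a Thursday and not a holiday, the date is unchanged.
Applying the 45-calendar-day extension: 11 April 2041 + 45 days = 26 May 2041.
26 May 2041 falls on a Sunday. Rolling to the preceding business day gives 24 May 2041, a Friday.
Applying the 20-business-day extension: 20 business days after 24 May 2041 is 21 June 2041.
21 June 2041 falls on a Friday, which is a business day, so no adjustment is needed.
So the filing is due 21 June 2041.

21 June 2041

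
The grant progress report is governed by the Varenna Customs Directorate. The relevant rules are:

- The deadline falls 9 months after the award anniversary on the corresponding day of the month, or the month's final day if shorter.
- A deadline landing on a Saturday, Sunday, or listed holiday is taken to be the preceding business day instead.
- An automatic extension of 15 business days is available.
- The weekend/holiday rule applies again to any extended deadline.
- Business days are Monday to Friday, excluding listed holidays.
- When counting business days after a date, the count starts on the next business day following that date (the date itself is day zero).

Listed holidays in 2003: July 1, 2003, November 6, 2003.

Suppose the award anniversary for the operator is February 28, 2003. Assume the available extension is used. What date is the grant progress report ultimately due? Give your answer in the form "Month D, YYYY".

9 months from February 28, 2003 is November 28, 2003.
November 28, 2003 is a Friday and not a listed holiday, so it stands.
The 15-business-day extension runs from November 28, 2003 to December 19, 2003.
December 19, 2003 falls on a Friday, which is a business day, so no adjustment is needed.
So the filing is due December 19, 2003.

December 19, 2003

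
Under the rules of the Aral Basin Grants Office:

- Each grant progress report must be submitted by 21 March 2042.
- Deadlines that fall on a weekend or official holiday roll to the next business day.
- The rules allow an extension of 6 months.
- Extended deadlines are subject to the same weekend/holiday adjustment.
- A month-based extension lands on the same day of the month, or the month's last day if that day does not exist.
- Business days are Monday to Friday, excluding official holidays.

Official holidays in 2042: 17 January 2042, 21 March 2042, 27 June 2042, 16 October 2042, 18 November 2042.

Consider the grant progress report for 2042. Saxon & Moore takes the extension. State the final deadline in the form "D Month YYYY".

24 September 2042

Start from the fixed due date, 21 March 2042.
Because 21 March 2042 is a listed holiday, the deadline becomes 24 March 2042 (Monday).
The 6 months extension carries 24 March 2042 to 24 September 2042.
24 September 2042 (Wednesday) is already a business day.
Deadline: 24 September 2042.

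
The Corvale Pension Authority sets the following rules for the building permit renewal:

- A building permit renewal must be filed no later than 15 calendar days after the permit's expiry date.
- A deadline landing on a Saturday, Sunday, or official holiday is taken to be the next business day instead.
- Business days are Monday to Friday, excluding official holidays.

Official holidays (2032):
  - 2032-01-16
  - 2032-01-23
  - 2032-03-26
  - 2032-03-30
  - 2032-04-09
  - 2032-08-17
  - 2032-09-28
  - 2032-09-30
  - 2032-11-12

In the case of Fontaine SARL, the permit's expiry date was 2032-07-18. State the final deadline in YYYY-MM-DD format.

2032-08-02

15 calendar days after 2032-07-18 is 2032-08-02.
2032-08-02 is a Monday and not a listed holiday, so it stands.
So the filing is due 2032-08-02.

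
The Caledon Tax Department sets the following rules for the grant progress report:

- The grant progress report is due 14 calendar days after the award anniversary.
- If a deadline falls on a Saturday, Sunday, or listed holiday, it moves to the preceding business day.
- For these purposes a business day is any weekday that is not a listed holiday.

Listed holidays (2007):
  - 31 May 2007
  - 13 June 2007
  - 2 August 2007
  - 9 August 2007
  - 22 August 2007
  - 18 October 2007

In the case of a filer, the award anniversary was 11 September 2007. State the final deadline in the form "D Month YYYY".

Trigger date 11 September 2007 + 14 calendar days = 25 September 2007.
25 September 2007 is a Tuesday and not a listed holiday, so it stands.
Final deadline: 25 September 2007.

25 September 2007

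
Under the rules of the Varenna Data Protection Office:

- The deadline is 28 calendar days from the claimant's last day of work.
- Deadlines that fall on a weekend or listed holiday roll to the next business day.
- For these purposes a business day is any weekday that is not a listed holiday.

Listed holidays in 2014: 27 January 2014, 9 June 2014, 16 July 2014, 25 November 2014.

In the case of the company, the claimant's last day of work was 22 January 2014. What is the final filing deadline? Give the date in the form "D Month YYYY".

Trigger date 22 January 2014 + 28 calendar days = 19 February 2014.
19 February 2014 falls on a Wednesday, which is a business day, so no adjustment is needed.
So the filing is due 19 February 2014.

19 February 2014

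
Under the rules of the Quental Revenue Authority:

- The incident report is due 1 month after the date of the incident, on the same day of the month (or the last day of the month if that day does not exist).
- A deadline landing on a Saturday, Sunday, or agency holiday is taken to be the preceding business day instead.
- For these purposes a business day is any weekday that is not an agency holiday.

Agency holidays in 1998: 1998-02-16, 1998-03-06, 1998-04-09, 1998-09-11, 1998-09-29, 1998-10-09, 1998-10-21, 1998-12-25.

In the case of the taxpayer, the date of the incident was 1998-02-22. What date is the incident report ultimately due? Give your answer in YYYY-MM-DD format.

1998-03-20

Moving 1 month forward from 1998-02-22 on the corresponding day gives 1998-03-22.
Because 1998-03-22 is a Sunday, the deadline becomes 1998-03-20 (Friday).
The final due date is 1998-03-20.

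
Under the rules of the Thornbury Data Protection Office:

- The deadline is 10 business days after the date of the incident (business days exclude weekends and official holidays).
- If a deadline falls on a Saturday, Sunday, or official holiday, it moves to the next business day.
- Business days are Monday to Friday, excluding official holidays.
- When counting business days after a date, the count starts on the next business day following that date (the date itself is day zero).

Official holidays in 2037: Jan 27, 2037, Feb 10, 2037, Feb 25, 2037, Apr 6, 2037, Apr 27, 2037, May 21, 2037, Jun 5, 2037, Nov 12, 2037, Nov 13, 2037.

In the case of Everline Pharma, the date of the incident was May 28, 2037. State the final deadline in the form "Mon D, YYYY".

10 business days after May 28, 2037, excluding weekends and holidays, is Jun 12, 2037.
Since Jun 12, 2037 is a Friday and not a holiday, the date is unchanged.
So the filing is due Jun 12, 2037.

Jun 12, 2037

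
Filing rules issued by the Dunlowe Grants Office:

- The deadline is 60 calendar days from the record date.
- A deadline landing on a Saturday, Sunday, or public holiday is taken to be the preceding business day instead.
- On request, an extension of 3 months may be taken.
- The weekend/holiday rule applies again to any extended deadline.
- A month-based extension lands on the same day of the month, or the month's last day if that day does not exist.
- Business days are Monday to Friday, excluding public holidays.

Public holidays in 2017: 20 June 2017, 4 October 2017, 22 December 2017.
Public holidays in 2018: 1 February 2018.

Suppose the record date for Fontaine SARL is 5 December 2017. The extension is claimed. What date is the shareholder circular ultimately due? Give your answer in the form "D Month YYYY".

2 May 2018

Adding 60 calendar days to 5 December 2017 gives 3 February 2018.
Because 3 February 2018 is a Saturday, the deadline becomes 2 February 2018 (Friday).
Applying the 3 months extension: 3 months after 2 February 2018 is 2 May 2018.
Since 2 May 2018 is a Wednesday and not a holiday, the date is unchanged.
Final deadline: 2 May 2018.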